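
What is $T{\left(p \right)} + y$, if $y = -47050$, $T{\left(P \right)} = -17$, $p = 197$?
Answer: $-47067$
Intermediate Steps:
$T{\left(p \right)} + y = -17 - 47050 = -47067$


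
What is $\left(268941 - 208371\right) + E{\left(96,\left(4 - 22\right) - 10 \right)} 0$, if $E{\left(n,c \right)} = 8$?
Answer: $60570$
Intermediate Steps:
$\left(268941 - 208371\right) + E{\left(96,\left(4 - 22\right) - 10 \right)} 0 = \left(268941 - 208371\right) + 8 \cdot 0 = 60570 + 0 = 60570$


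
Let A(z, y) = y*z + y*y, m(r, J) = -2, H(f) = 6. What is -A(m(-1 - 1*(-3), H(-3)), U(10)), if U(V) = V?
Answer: -80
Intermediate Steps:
A(z, y) = y**2 + y*z (A(z, y) = y*z + y**2 = y**2 + y*z)
-A(m(-1 - 1*(-3), H(-3)), U(10)) = -10*(10 - 2) = -10*8 = -1*80 = -80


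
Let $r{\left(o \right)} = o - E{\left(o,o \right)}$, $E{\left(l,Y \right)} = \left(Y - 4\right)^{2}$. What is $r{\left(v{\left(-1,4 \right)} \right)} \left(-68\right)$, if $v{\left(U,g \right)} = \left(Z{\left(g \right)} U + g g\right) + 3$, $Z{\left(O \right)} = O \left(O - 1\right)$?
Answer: $136$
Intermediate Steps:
$Z{\left(O \right)} = O \left(-1 + O\right)$
$E{\left(l,Y \right)} = \left(-4 + Y\right)^{2}$
$v{\left(U,g \right)} = 3 + g^{2} + U g \left(-1 + g\right)$ ($v{\left(U,g \right)} = \left(g \left(-1 + g\right) U + g g\right) + 3 = \left(U g \left(-1 + g\right) + g^{2}\right) + 3 = \left(g^{2} + U g \left(-1 + g\right)\right) + 3 = 3 + g^{2} + U g \left(-1 + g\right)$)
$r{\left(o \right)} = o - \left(-4 + o\right)^{2}$
$r{\left(v{\left(-1,4 \right)} \right)} \left(-68\right) = \left(\left(3 + 4^{2} - 4 \left(-1 + 4\right)\right) - \left(-4 + \left(3 + 4^{2} - 4 \left(-1 + 4\right)\right)\right)^{2}\right) \left(-68\right) = \left(\left(3 + 16 - 4 \cdot 3\right) - \left(-4 + \left(3 + 16 - 4 \cdot 3\right)\right)^{2}\right) \left(-68\right) = \left(\left(3 + 16 - 12\right) - \left(-4 + \left(3 + 16 - 12\right)\right)^{2}\right) \left(-68\right) = \left(7 - \left(-4 + 7\right)^{2}\right) \left(-68\right) = \left(7 - 3^{2}\right) \left(-68\right) = \left(7 - 9\right) \left(-68\right) = \left(-2\right) \left(-68\right) = 136$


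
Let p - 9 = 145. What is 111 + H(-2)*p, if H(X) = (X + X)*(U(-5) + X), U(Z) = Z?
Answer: 4423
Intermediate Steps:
p = 154 (p = 9 + 145 = 154)
H(X) = 2*X*(-5 + X) (H(X) = (X + X)*(-5 + X) = (2*X)*(-5 + X) = 2*X*(-5 + X))
111 + H(-2)*p = 111 + (2*(-2)*(-5 - 2))*154 = 111 + (2*(-2)*(-7))*154 = 111 + 28*154 = 111 + 4312 = 4423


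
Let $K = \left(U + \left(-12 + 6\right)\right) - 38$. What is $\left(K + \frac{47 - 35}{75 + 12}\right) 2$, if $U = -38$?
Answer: $- \frac{4748}{29} \approx -163.72$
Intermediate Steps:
$K = -82$ ($K = \left(-38 + \left(-12 + 6\right)\right) - 38 = \left(-38 - 6\right) - 38 = -44 - 38 = -82$)
$\left(K + \frac{47 - 35}{75 + 12}\right) 2 = \left(-82 + \frac{47 - 35}{75 + 12}\right) 2 = \left(-82 + \frac{12}{87}\right) 2 = \left(-82 + 12 \cdot \frac{1}{87}\right) 2 = \left(-82 + \frac{4}{29}\right) 2 = \left(- \frac{2374}{29}\right) 2 = - \frac{4748}{29}$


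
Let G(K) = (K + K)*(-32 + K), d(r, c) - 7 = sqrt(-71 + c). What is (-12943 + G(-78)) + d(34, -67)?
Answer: 4224 + I*sqrt(138) ≈ 4224.0 + 11.747*I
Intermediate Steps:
d(r, c) = 7 + sqrt(-71 + c)
G(K) = 2*K*(-32 + K) (G(K) = (2*K)*(-32 + K) = 2*K*(-32 + K))
(-12943 + G(-78)) + d(34, -67) = (-12943 + 2*(-78)*(-32 - 78)) + (7 + sqrt(-71 - 67)) = (-12943 + 2*(-78)*(-110)) + (7 + sqrt(-138)) = (-12943 + 17160) + (7 + I*sqrt(138)) = 4217 + (7 + I*sqrt(138)) = 4224 + I*sqrt(138)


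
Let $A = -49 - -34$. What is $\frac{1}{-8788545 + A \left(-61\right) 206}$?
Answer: $- \frac{1}{8600055} \approx -1.1628 \cdot 10^{-7}$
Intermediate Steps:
$A = -15$ ($A = -49 + 34 = -15$)
$\frac{1}{-8788545 + A \left(-61\right) 206} = \frac{1}{-8788545 + \left(-15\right) \left(-61\right) 206} = \frac{1}{-8788545 + 915 \cdot 206} = \frac{1}{-8788545 + 188490} = \frac{1}{-8600055} = - \frac{1}{8600055}$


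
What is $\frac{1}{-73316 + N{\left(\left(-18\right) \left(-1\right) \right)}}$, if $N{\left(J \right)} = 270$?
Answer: $- \frac{1}{73046} \approx -1.369 \cdot 10^{-5}$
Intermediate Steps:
$\frac{1}{-73316 + N{\left(\left(-18\right) \left(-1\right) \right)}} = \frac{1}{-73316 + 270} = \frac{1}{-73046} = - \frac{1}{73046}$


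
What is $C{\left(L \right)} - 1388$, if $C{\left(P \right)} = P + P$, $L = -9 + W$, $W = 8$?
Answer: $-1390$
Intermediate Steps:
$L = -1$ ($L = -9 + 8 = -1$)
$C{\left(P \right)} = 2 P$
$C{\left(L \right)} - 1388 = 2 \left(-1\right) - 1388 = -2 - 1388 = -1390$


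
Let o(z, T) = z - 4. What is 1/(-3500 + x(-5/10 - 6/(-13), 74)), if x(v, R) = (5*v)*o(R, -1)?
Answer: -13/45675 ≈ -0.00028462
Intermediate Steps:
o(z, T) = -4 + z
x(v, R) = 5*v*(-4 + R) (x(v, R) = (5*v)*(-4 + R) = 5*v*(-4 + R))
1/(-3500 + x(-5/10 - 6/(-13), 74)) = 1/(-3500 + 5*(-5/10 - 6/(-13))*(-4 + 74)) = 1/(-3500 + 5*(-5*⅒ - 6*(-1/13))*70) = 1/(-3500 + 5*(-½ + 6/13)*70) = 1/(-3500 + 5*(-1/26)*70) = 1/(-3500 - 175/13) = 1/(-45675/13) = -13/45675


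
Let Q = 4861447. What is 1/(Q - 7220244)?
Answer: -1/2358797 ≈ -4.2395e-7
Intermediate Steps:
1/(Q - 7220244) = 1/(4861447 - 7220244) = 1/(-2358797) = -1/2358797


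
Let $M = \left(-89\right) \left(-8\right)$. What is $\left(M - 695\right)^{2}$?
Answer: $289$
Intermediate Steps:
$M = 712$
$\left(M - 695\right)^{2} = \left(712 - 695\right)^{2} = 17^{2} = 289$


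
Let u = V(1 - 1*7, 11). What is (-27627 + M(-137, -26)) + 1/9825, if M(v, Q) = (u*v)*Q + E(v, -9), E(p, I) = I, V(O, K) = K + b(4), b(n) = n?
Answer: 253426051/9825 ≈ 25794.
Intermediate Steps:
V(O, K) = 4 + K (V(O, K) = K + 4 = 4 + K)
u = 15 (u = 4 + 11 = 15)
M(v, Q) = -9 + 15*Q*v (M(v, Q) = (15*v)*Q - 9 = 15*Q*v - 9 = -9 + 15*Q*v)
(-27627 + M(-137, -26)) + 1/9825 = (-27627 + (-9 + 15*(-26)*(-137))) + 1/9825 = (-27627 + (-9 + 53430)) + 1/9825 = (-27627 + 53421) + 1/9825 = 25794 + 1/9825 = 253426051/9825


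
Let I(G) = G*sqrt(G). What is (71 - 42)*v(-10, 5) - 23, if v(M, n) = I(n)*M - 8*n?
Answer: -1183 - 1450*sqrt(5) ≈ -4425.3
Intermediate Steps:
I(G) = G**(3/2)
v(M, n) = -8*n + M*n**(3/2) (v(M, n) = n**(3/2)*M - 8*n = M*n**(3/2) - 8*n = -8*n + M*n**(3/2))
(71 - 42)*v(-10, 5) - 23 = (71 - 42)*(-8*5 - 50*sqrt(5)) - 23 = 29*(-40 - 50*sqrt(5)) - 23 = (-1160 - 1450*sqrt(5)) - 23 = -1183 - 1450*sqrt(5)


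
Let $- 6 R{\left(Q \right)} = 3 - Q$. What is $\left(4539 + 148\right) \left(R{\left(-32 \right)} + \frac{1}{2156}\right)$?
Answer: $- \frac{176826449}{6468} \approx -27339.0$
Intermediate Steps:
$R{\left(Q \right)} = - \frac{1}{2} + \frac{Q}{6}$ ($R{\left(Q \right)} = - \frac{3 - Q}{6} = - \frac{1}{2} + \frac{Q}{6}$)
$\left(4539 + 148\right) \left(R{\left(-32 \right)} + \frac{1}{2156}\right) = \left(4539 + 148\right) \left(\left(- \frac{1}{2} + \frac{1}{6} \left(-32\right)\right) + \frac{1}{2156}\right) = 4687 \left(\left(- \frac{1}{2} - \frac{16}{3}\right) + \frac{1}{2156}\right) = 4687 \left(- \frac{35}{6} + \frac{1}{2156}\right) = 4687 \left(- \frac{37727}{6468}\right) = - \frac{176826449}{6468}$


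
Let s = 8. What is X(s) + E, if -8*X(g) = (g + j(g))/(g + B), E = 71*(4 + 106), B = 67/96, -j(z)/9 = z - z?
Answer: 6521254/835 ≈ 7809.9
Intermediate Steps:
j(z) = 0 (j(z) = -9*(z - z) = -9*0 = 0)
B = 67/96 (B = 67*(1/96) = 67/96 ≈ 0.69792)
E = 7810 (E = 71*110 = 7810)
X(g) = -g/(8*(67/96 + g)) (X(g) = -(g + 0)/(8*(g + 67/96)) = -g/(8*(67/96 + g)))
X(s) + E = -12*8/(67 + 96*8) + 7810 = -12*8/(67 + 768) + 7810 = -12*8/835 + 7810 = -12*8*1/835 + 7810 = -96/835 + 7810 = 6521254/835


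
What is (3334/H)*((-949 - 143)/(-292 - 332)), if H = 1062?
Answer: 11669/2124 ≈ 5.4939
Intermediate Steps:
(3334/H)*((-949 - 143)/(-292 - 332)) = (3334/1062)*((-949 - 143)/(-292 - 332)) = (3334*(1/1062))*(-1092/(-624)) = 1667*(-1092*(-1/624))/531 = (1667/531)*(7/4) = 11669/2124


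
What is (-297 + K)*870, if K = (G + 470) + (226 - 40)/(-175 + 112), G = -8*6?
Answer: 743270/7 ≈ 1.0618e+5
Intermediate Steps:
G = -48
K = 8800/21 (K = (-48 + 470) + (226 - 40)/(-175 + 112) = 422 + 186/(-63) = 422 + 186*(-1/63) = 422 - 62/21 = 8800/21 ≈ 419.05)
(-297 + K)*870 = (-297 + 8800/21)*870 = (2563/21)*870 = 743270/7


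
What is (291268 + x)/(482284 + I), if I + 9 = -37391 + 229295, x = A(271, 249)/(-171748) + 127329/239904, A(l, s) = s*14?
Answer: 90917771308297/210441053334624 ≈ 0.43203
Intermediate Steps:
A(l, s) = 14*s
x = 1752682979/3433586016 (x = (14*249)/(-171748) + 127329/239904 = 3486*(-1/171748) + 127329*(1/239904) = -1743/85874 + 42443/79968 = 1752682979/3433586016 ≈ 0.51045)
I = 191895 (I = -9 + (-37391 + 229295) = -9 + 191904 = 191895)
(291268 + x)/(482284 + I) = (291268 + 1752682979/3433586016)/(482284 + 191895) = (1000095484391267/3433586016)/674179 = (1000095484391267/3433586016)*(1/674179) = 90917771308297/210441053334624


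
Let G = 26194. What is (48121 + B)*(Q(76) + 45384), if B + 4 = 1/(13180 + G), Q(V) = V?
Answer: 43063320592070/19687 ≈ 2.1874e+9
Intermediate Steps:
B = -157495/39374 (B = -4 + 1/(13180 + 26194) = -4 + 1/39374 = -157495/39374 ≈ -4.0000)
(48121 + B)*(Q(76) + 45384) = (48121 - 157495/39374)*(76 + 45384) = (1894558759/39374)*45460 = 43063320592070/19687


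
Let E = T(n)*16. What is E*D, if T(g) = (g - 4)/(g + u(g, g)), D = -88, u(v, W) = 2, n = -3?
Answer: -9856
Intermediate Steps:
T(g) = (-4 + g)/(2 + g) (T(g) = (g - 4)/(g + 2) = (-4 + g)/(2 + g))
E = 112 (E = ((-4 - 3)/(2 - 3))*16 = (-7/(-1))*16 = -1*(-7)*16 = 7*16 = 112)
E*D = 112*(-88) = -9856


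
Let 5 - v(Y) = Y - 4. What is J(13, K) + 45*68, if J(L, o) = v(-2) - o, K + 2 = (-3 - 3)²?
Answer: 3037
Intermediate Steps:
v(Y) = 9 - Y (v(Y) = 5 - (Y - 4) = 5 - (-4 + Y) = 5 + (4 - Y) = 9 - Y)
K = 34 (K = -2 + (-3 - 3)² = -2 + (-6)² = -2 + 36 = 34)
J(L, o) = 11 - o (J(L, o) = (9 - 1*(-2)) - o = (9 + 2) - o = 11 - o)
J(13, K) + 45*68 = (11 - 1*34) + 45*68 = (11 - 34) + 3060 = -23 + 3060 = 3037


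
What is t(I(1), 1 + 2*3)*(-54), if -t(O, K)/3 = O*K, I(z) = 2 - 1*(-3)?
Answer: 5670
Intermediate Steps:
I(z) = 5 (I(z) = 2 + 3 = 5)
t(O, K) = -3*K*O (t(O, K) = -3*O*K = -3*K*O)
t(I(1), 1 + 2*3)*(-54) = -3*(1 + 2*3)*5*(-54) = -3*(1 + 6)*5*(-54) = -3*7*5*(-54) = -105*(-54) = 5670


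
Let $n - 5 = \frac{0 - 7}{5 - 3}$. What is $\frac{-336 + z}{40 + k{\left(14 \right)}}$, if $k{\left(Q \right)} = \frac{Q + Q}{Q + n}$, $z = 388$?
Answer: $\frac{403}{324} \approx 1.2438$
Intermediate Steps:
$n = \frac{3}{2}$ ($n = 5 + \frac{0 - 7}{5 - 3} = 5 - \frac{7}{2} = \frac{3}{2} \approx 1.5$)
$k{\left(Q \right)} = \frac{2 Q}{\frac{3}{2} + Q}$ ($k{\left(Q \right)} = \frac{Q + Q}{Q + \frac{3}{2}} = \frac{2 Q}{\frac{3}{2} + Q}$)
$\frac{-336 + z}{40 + k{\left(14 \right)}} = \frac{-336 + 388}{40 + 4 \cdot 14 \frac{1}{3 + 2 \cdot 14}} = \frac{52}{40 + 4 \cdot 14 \frac{1}{3 + 28}} = \frac{52}{40 + 4 \cdot 14 \cdot \frac{1}{31}} = \frac{52}{40 + \frac{56}{31}} = \frac{52}{\frac{1296}{31}} = 52 \cdot \frac{31}{1296} = \frac{403}{324}$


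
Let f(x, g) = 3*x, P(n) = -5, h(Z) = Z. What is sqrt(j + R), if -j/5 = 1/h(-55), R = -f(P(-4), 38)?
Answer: sqrt(1826)/11 ≈ 3.8847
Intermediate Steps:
R = 15 (R = -3*(-5) = -1*(-15) = 15)
j = 1/11 (j = -5/(-55) = -5*(-1/55) = 1/11 ≈ 0.090909)
sqrt(j + R) = sqrt(1/11 + 15) = sqrt(166/11) = sqrt(1826)/11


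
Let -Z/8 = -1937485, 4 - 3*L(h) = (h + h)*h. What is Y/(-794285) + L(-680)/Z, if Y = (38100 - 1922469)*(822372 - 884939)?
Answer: -274113822433380529/1846698327870 ≈ -1.4843e+5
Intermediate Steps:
L(h) = 4/3 - 2*h²/3 (L(h) = 4/3 - (h + h)*h/3 = 4/3 - 2*h*h/3 = 4/3 - 2*h²/3)
Y = 117899315223 (Y = -1884369*(-62567) = 117899315223)
Z = 15499880 (Z = -8*(-1937485) = 15499880)
Y/(-794285) + L(-680)/Z = 117899315223/(-794285) + (4/3 - ⅔*(-680)²)/15499880 = 117899315223*(-1/794285) + (4/3 - ⅔*462400)*(1/15499880) = -117899315223/794285 + (4/3 - 924800/3)*(1/15499880) = -117899315223/794285 - 924796/3*1/15499880 = -117899315223/794285 - 231199/11624910 = -274113822433380529/1846698327870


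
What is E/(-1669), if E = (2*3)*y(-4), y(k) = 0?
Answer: 0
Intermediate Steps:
E = 0 (E = (2*3)*0 = 6*0 = 0)
E/(-1669) = 0/(-1669) = 0*(-1/1669) = 0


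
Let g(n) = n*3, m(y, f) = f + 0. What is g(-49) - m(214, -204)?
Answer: 57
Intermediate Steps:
m(y, f) = f
g(n) = 3*n
g(-49) - m(214, -204) = 3*(-49) - 1*(-204) = -147 + 204 = 57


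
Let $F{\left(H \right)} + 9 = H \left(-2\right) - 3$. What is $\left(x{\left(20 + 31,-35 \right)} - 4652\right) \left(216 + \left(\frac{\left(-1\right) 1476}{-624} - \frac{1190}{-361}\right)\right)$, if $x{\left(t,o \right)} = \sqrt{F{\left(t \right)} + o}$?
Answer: $- \frac{4839283705}{4693} + \frac{4161035 i \sqrt{149}}{18772} \approx -1.0312 \cdot 10^{6} + 2705.7 i$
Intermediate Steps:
$F{\left(H \right)} = -12 - 2 H$ ($F{\left(H \right)} = -9 + \left(H \left(-2\right) - 3\right) = -9 - \left(3 + 2 H\right) = -12 - 2 H$)
$x{\left(t,o \right)} = \sqrt{-12 + o - 2 t}$ ($x{\left(t,o \right)} = \sqrt{\left(-12 - 2 t\right) + o} = \sqrt{-12 + o - 2 t}$)
$\left(x{\left(20 + 31,-35 \right)} - 4652\right) \left(216 + \left(\frac{\left(-1\right) 1476}{-624} - \frac{1190}{-361}\right)\right) = \left(\sqrt{-12 - 35 - 2 \left(20 + 31\right)} - 4652\right) \left(216 + \left(\frac{\left(-1\right) 1476}{-624} - \frac{1190}{-361}\right)\right) = \left(\sqrt{-12 - 35 - 102} - 4652\right) \left(216 - - \frac{106283}{18772}\right) = \left(\sqrt{-12 - 35 - 102} - 4652\right) \left(216 + \left(\frac{123}{52} + \frac{1190}{361}\right)\right) = \left(\sqrt{-149} - 4652\right) \left(216 + \frac{106283}{18772}\right) = \left(i \sqrt{149} - 4652\right) \frac{4161035}{18772} = \left(-4652 + i \sqrt{149}\right) \frac{4161035}{18772} = - \frac{4839283705}{4693} + \frac{4161035 i \sqrt{149}}{18772}$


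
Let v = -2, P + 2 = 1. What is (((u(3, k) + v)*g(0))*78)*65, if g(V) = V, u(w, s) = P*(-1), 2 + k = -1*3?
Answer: 0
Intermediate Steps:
P = -1 (P = -2 + 1 = -1)
k = -5 (k = -2 - 1*3 = -2 - 3 = -5)
u(w, s) = 1 (u(w, s) = -1*(-1) = 1)
(((u(3, k) + v)*g(0))*78)*65 = (((1 - 2)*0)*78)*65 = (-1*0*78)*65 = (0*78)*65 = 0*65 = 0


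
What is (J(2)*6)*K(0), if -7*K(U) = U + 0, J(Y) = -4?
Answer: 0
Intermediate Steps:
K(U) = -U/7 (K(U) = -(U + 0)/7 = -U/7)
(J(2)*6)*K(0) = (-4*6)*(-⅐*0) = -24*0 = 0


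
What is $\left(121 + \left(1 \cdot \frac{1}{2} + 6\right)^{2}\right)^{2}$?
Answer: $\frac{426409}{16} \approx 26651.0$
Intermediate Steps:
$\left(121 + \left(1 \cdot \frac{1}{2} + 6\right)^{2}\right)^{2} = \left(121 + \left(\frac{1}{2} + 6\right)^{2}\right)^{2} = \left(121 + \left(\frac{13}{2}\right)^{2}\right)^{2} = \left(121 + \frac{169}{4}\right)^{2} = \left(\frac{653}{4}\right)^{2} = \frac{426409}{16}$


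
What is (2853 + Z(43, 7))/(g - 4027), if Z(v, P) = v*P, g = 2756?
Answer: -3154/1271 ≈ -2.4815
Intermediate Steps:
Z(v, P) = P*v
(2853 + Z(43, 7))/(g - 4027) = (2853 + 7*43)/(2756 - 4027) = (2853 + 301)/(-1271) = 3154*(-1/1271) = -3154/1271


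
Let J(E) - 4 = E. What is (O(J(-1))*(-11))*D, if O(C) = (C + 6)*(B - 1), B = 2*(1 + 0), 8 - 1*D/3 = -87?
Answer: -28215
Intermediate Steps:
D = 285 (D = 24 - 3*(-87) = 24 + 261 = 285)
J(E) = 4 + E
B = 2 (B = 2*1 = 2)
O(C) = 6 + C (O(C) = (C + 6)*(2 - 1) = (6 + C)*1 = 6 + C)
(O(J(-1))*(-11))*D = ((6 + (4 - 1))*(-11))*285 = ((6 + 3)*(-11))*285 = (9*(-11))*285 = -99*285 = -28215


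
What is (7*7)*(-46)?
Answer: -2254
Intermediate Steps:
(7*7)*(-46) = 49*(-46) = -2254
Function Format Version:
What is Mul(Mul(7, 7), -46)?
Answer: -2254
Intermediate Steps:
Mul(Mul(7, 7), -46) = Mul(49, -46) = -2254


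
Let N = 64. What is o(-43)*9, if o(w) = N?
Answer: 576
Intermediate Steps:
o(w) = 64
o(-43)*9 = 64*9 = 576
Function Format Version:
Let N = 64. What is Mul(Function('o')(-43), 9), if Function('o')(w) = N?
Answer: 576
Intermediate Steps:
Function('o')(w) = 64
Mul(Function('o')(-43), 9) = Mul(64, 9) = 576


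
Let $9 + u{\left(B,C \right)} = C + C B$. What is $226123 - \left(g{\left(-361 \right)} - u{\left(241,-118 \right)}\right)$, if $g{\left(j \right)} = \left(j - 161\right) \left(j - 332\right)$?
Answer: $-164188$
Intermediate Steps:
$g{\left(j \right)} = \left(-332 + j\right) \left(-161 + j\right)$ ($g{\left(j \right)} = \left(-161 + j\right) \left(-332 + j\right) = \left(-332 + j\right) \left(-161 + j\right)$)
$u{\left(B,C \right)} = -9 + C + B C$ ($u{\left(B,C \right)} = -9 + \left(C + C B\right) = -9 + \left(C + B C\right) = -9 + C + B C$)
$226123 - \left(g{\left(-361 \right)} - u{\left(241,-118 \right)}\right) = 226123 - \left(\left(53452 + \left(-361\right)^{2} - -177973\right) - \left(-9 - 118 + 241 \left(-118\right)\right)\right) = 226123 - \left(\left(53452 + 130321 + 177973\right) - \left(-9 - 118 - 28438\right)\right) = 226123 - \left(361746 - -28565\right) = 226123 - \left(361746 + 28565\right) = 226123 - 390311 = -164188$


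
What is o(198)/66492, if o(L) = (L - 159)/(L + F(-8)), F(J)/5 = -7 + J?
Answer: 13/2726172 ≈ 4.7686e-6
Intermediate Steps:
F(J) = -35 + 5*J (F(J) = 5*(-7 + J) = -35 + 5*J)
o(L) = (-159 + L)/(-75 + L) (o(L) = (L - 159)/(L + (-35 + 5*(-8))) = (-159 + L)/(L + (-35 - 40)) = (-159 + L)/(L - 75) = (-159 + L)/(-75 + L))
o(198)/66492 = ((-159 + 198)/(-75 + 198))/66492 = (39/123)*(1/66492) = ((1/123)*39)*(1/66492) = (13/41)*(1/66492) = 13/2726172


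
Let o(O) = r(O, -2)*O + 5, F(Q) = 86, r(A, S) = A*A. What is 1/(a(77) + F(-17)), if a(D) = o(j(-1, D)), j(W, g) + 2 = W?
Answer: 1/64 ≈ 0.015625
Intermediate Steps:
r(A, S) = A²
j(W, g) = -2 + W
o(O) = 5 + O³ (o(O) = O²*O + 5 = O³ + 5 = 5 + O³)
a(D) = -22 (a(D) = 5 + (-2 - 1)³ = 5 + (-3)³ = 5 - 27 = -22)
1/(a(77) + F(-17)) = 1/(-22 + 86) = 1/64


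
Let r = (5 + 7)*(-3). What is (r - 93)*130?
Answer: -16770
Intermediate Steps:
r = -36 (r = 12*(-3) = -36)
(r - 93)*130 = (-36 - 93)*130 = -129*130 = -16770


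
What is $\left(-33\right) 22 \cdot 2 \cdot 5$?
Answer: $-7260$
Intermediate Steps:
$\left(-33\right) 22 \cdot 2 \cdot 5 = \left(-726\right) 10 = -7260$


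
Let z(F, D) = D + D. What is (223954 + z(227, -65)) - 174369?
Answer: 49455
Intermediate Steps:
z(F, D) = 2*D
(223954 + z(227, -65)) - 174369 = (223954 + 2*(-65)) - 174369 = (223954 - 130) - 174369 = 223824 - 174369 = 49455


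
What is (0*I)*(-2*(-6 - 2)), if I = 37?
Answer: 0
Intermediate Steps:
(0*I)*(-2*(-6 - 2)) = (0*37)*(-2*(-6 - 2)) = 0*(-2*(-8)) = 0*16 = 0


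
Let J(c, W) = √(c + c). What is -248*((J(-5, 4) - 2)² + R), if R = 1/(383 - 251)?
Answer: 49042/33 + 992*I*√10 ≈ 1486.1 + 3137.0*I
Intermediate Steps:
J(c, W) = √2*√c (J(c, W) = √(2*c) = √2*√c)
R = 1/132 ≈ 0.0075758
-248*((J(-5, 4) - 2)² + R) = -248*((√2*√(-5) - 2)² + 1/132) = -248*((√2*(I*√5) - 2)² + 1/132) = -248*((I*√10 - 2)² + 1/132) = -248*((-2 + I*√10)² + 1/132) = -248*(1/132 + (-2 + I*√10)²) = -62/33 - 248*(-2 + I*√10)²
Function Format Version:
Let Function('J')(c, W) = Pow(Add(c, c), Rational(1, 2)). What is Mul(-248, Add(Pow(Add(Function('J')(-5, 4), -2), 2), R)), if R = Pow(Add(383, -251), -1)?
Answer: Add(Rational(49042, 33), Mul(992, I, Pow(10, Rational(1, 2)))) ≈ Add(1486.1, Mul(3137.0, I))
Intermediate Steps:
Function('J')(c, W) = Mul(Pow(2, Rational(1, 2)), Pow(c, Rational(1, 2))) (Function('J')(c, W) = Pow(Mul(2, c), Rational(1, 2)) = Mul(Pow(2, Rational(1, 2)), Pow(c, Rational(1, 2))))
R = Rational(1, 132) (R = Pow(132, -1) = Rational(1, 132) ≈ 0.0075758)
Mul(-248, Add(Pow(Add(Function('J')(-5, 4), -2), 2), R)) = Mul(-248, Add(Pow(Add(Mul(Pow(2, Rational(1, 2)), Pow(-5, Rational(1, 2))), -2), 2), Rational(1, 132))) = Mul(-248, Add(Pow(Add(Mul(Pow(2, Rational(1, 2)), Mul(I, Pow(5, Rational(1, 2)))), -2), 2), Rational(1, 132))) = Mul(-248, Add(Pow(Add(Mul(I, Pow(10, Rational(1, 2))), -2), 2), Rational(1, 132))) = Mul(-248, Add(Pow(Add(-2, Mul(I, Pow(10, Rational(1, 2)))), 2), Rational(1, 132))) = Mul(-248, Add(Rational(1, 132), Pow(Add(-2, Mul(I, Pow(10, Rational(1, 2)))), 2))) = Add(Rational(-62, 33), Mul(-248, Pow(Add(-2, Mul(I, Pow(10, Rational(1, 2)))), 2)))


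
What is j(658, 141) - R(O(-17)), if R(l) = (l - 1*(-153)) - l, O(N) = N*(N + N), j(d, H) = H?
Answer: -12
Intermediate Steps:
O(N) = 2*N² (O(N) = N*(2*N) = 2*N²)
R(l) = 153 (R(l) = (l + 153) - l = (153 + l) - l = 153)
j(658, 141) - R(O(-17)) = 141 - 1*153 = 141 - 153 = -12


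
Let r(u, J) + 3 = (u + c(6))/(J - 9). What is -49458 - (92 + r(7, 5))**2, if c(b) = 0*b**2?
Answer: -913129/16 ≈ -57071.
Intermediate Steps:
c(b) = 0
r(u, J) = -3 + u/(-9 + J) (r(u, J) = -3 + (u + 0)/(J - 9) = -3 + u/(-9 + J))
-49458 - (92 + r(7, 5))**2 = -49458 - (92 + (27 + 7 - 3*5)/(-9 + 5))**2 = -49458 - (92 + (27 + 7 - 15)/(-4))**2 = -49458 - (92 - 1/4*19)**2 = -49458 - (92 - 19/4)**2 = -49458 - (349/4)**2 = -49458 - 1*121801/16 = -49458 - 121801/16 = -913129/16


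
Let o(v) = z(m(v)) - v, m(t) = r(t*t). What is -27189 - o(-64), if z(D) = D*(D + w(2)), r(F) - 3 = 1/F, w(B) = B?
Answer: -457481158657/16777216 ≈ -27268.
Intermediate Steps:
r(F) = 3 + 1/F
m(t) = 3 + t⁻² (m(t) = 3 + 1/(t*t) = 3 + 1/(t²) = 3 + t⁻²)
z(D) = D*(2 + D) (z(D) = D*(D + 2) = D*(2 + D))
o(v) = -v + (3 + v⁻²)*(5 + v⁻²) (o(v) = (3 + v⁻²)*(2 + (3 + v⁻²)) - v = (3 + v⁻²)*(5 + v⁻²) - v = -v + (3 + v⁻²)*(5 + v⁻²))
-27189 - o(-64) = -27189 - (15 + (-64)⁻⁴ - 1*(-64) + 8/(-64)²) = -27189 - (15 + 1/16777216 + 64 + 8*(1/4096)) = -27189 - (15 + 1/16777216 + 64 + 1/512) = -27189 - 1*1325432833/16777216 = -27189 - 1325432833/16777216 = -457481158657/16777216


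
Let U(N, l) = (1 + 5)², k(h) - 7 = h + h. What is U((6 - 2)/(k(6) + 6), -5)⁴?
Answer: 1679616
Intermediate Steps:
k(h) = 7 + 2*h (k(h) = 7 + (h + h) = 7 + 2*h)
U(N, l) = 36 (U(N, l) = 6² = 36)
U((6 - 2)/(k(6) + 6), -5)⁴ = 36⁴ = 1679616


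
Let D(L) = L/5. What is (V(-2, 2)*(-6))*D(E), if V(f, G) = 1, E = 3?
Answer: -18/5 ≈ -3.6000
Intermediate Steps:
D(L) = L/5 (D(L) = L*(⅕) = L/5)
(V(-2, 2)*(-6))*D(E) = (1*(-6))*((⅕)*3) = -6*⅗ = -18/5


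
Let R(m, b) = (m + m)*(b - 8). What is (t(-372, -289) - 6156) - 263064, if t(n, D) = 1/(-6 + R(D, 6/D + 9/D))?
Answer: -1251334559/4648 ≈ -2.6922e+5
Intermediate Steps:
R(m, b) = 2*m*(-8 + b) (R(m, b) = (2*m)*(-8 + b) = 2*m*(-8 + b))
t(n, D) = 1/(-6 + 2*D*(-8 + 15/D)) (t(n, D) = 1/(-6 + 2*D*(-8 + (6/D + 9/D))) = 1/(-6 + 2*D*(-8 + 15/D)))
(t(-372, -289) - 6156) - 263064 = (-1/(-24 + 16*(-289)) - 6156) - 263064 = (-1/(-24 - 4624) - 6156) - 263064 = (-1/(-4648) - 6156) - 263064 = (-1*(-1/4648) - 6156) - 263064 = (1/4648 - 6156) - 263064 = -28613087/4648 - 263064 = -1251334559/4648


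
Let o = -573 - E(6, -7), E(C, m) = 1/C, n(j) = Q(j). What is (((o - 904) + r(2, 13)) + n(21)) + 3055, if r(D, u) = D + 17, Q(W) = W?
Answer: 9707/6 ≈ 1617.8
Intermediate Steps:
n(j) = j
r(D, u) = 17 + D
o = -3439/6 (o = -573 - 1/6 = -3439/6 ≈ -573.17)
(((o - 904) + r(2, 13)) + n(21)) + 3055 = (((-3439/6 - 904) + (17 + 2)) + 21) + 3055 = ((-8863/6 + 19) + 21) + 3055 = (-8749/6 + 21) + 3055 = -8623/6 + 3055 = 9707/6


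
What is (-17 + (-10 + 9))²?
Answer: 324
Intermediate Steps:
(-17 + (-10 + 9))² = (-17 - 1)² = (-18)² = 324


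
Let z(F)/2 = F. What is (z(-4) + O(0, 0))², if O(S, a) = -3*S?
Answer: 64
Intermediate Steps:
z(F) = 2*F
(z(-4) + O(0, 0))² = (2*(-4) - 3*0)² = (-8 + 0)² = (-8)² = 64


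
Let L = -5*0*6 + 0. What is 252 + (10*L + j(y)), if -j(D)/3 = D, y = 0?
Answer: 252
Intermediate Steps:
j(D) = -3*D
L = 0 (L = 0*6 + 0 = 0 + 0 = 0)
252 + (10*L + j(y)) = 252 + (10*0 - 3*0) = 252 + (0 + 0) = 252 + 0 = 252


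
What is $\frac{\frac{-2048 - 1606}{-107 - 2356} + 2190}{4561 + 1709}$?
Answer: $\frac{299868}{857945} \approx 0.34952$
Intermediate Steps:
$\frac{\frac{-2048 - 1606}{-107 - 2356} + 2190}{4561 + 1709} = \frac{- \frac{3654}{-2463} + 2190}{6270} = \left(\left(-3654\right) \left(- \frac{1}{2463}\right) + 2190\right) \frac{1}{6270} = \left(\frac{1218}{821} + 2190\right) \frac{1}{6270} = \frac{1799208}{821} \cdot \frac{1}{6270} = \frac{299868}{857945}$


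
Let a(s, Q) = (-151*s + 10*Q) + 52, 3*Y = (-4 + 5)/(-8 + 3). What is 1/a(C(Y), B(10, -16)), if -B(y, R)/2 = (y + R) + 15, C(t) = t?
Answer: -15/1769 ≈ -0.0084794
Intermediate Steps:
Y = -1/15 (Y = ((-4 + 5)/(-8 + 3))/3 = (1/(-5))/3 = (1*(-⅕))/3 = (⅓)*(-⅕) = -1/15 ≈ -0.066667)
B(y, R) = -30 - 2*R - 2*y (B(y, R) = -2*((y + R) + 15) = -2*((R + y) + 15) = -2*(15 + R + y) = -30 - 2*R - 2*y)
a(s, Q) = 52 - 151*s + 10*Q
1/a(C(Y), B(10, -16)) = 1/(52 - 151*(-1/15) + 10*(-30 - 2*(-16) - 2*10)) = 1/(52 + 151/15 + 10*(-30 + 32 - 20)) = 1/(52 + 151/15 + 10*(-18)) = 1/(52 + 151/15 - 180) = 1/(-1769/15) = -15/1769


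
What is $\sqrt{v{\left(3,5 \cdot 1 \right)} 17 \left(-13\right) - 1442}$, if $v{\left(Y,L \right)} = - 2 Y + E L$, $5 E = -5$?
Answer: $\sqrt{989} \approx 31.448$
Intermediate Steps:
$E = -1$ ($E = \frac{1}{5} \left(-5\right) = -1$)
$v{\left(Y,L \right)} = - L - 2 Y$ ($v{\left(Y,L \right)} = - 2 Y - L = - L - 2 Y$)
$\sqrt{v{\left(3,5 \cdot 1 \right)} 17 \left(-13\right) - 1442} = \sqrt{\left(- 5 \cdot 1 - 6\right) 17 \left(-13\right) - 1442} = \sqrt{\left(\left(-1\right) 5 - 6\right) 17 \left(-13\right) - 1442} = \sqrt{\left(-5 - 6\right) 17 \left(-13\right) - 1442} = \sqrt{\left(-11\right) 17 \left(-13\right) - 1442} = \sqrt{\left(-187\right) \left(-13\right) - 1442} = \sqrt{2431 - 1442} = \sqrt{989}$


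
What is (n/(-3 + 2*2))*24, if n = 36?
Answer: 864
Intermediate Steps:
(n/(-3 + 2*2))*24 = (36/(-3 + 2*2))*24 = (36/(-3 + 4))*24 = (36/1)*24 = (1*36)*24 = 36*24 = 864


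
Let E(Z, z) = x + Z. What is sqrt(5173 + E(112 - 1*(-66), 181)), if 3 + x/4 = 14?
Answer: sqrt(5395) ≈ 73.451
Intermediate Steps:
x = 44 (x = -12 + 4*14 = -12 + 56 = 44)
E(Z, z) = 44 + Z
sqrt(5173 + E(112 - 1*(-66), 181)) = sqrt(5173 + (44 + (112 - 1*(-66)))) = sqrt(5173 + (44 + (112 + 66))) = sqrt(5173 + (44 + 178)) = sqrt(5173 + 222) = sqrt(5395)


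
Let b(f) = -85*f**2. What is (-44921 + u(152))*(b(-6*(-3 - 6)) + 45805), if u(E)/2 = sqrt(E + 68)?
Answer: 9076512655 - 808220*sqrt(55) ≈ 9.0705e+9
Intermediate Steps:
u(E) = 2*sqrt(68 + E) (u(E) = 2*sqrt(E + 68) = 2*sqrt(68 + E))
(-44921 + u(152))*(b(-6*(-3 - 6)) + 45805) = (-44921 + 2*sqrt(68 + 152))*(-85*36*(-3 - 6)**2 + 45805) = (-44921 + 2*sqrt(220))*(-85*(-6*(-9))**2 + 45805) = (-44921 + 2*(2*sqrt(55)))*(-85*54**2 + 45805) = (-44921 + 4*sqrt(55))*(-85*2916 + 45805) = (-44921 + 4*sqrt(55))*(-247860 + 45805) = (-44921 + 4*sqrt(55))*(-202055) = 9076512655 - 808220*sqrt(55)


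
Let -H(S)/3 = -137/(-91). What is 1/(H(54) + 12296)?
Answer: 91/1118525 ≈ 8.1357e-5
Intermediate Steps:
H(S) = -411/91 (H(S) = -(-411)/(-91) = -(-411)*(-1)/91 = -3*137/91 = -411/91)
1/(H(54) + 12296) = 1/(-411/91 + 12296) = 1/(1118525/91) = 91/1118525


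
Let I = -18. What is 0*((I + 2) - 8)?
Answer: 0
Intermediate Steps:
0*((I + 2) - 8) = 0*((-18 + 2) - 8) = 0*(-16 - 8) = 0*(-24) = 0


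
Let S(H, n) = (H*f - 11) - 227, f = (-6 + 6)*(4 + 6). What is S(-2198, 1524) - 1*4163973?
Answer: -4164211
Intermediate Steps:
f = 0 (f = 0*10 = 0)
S(H, n) = -238 (S(H, n) = (H*0 - 11) - 227 = (0 - 11) - 227 = -11 - 227 = -238)
S(-2198, 1524) - 1*4163973 = -238 - 1*4163973 = -238 - 4163973 = -4164211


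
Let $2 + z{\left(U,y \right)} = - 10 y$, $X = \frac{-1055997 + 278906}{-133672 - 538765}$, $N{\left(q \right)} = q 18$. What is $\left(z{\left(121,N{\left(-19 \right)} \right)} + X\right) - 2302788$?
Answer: $- \frac{1546180687599}{672437} \approx -2.2994 \cdot 10^{6}$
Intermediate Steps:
$N{\left(q \right)} = 18 q$
$X = \frac{777091}{672437}$ ($X = - \frac{777091}{-672437} = \left(-777091\right) \left(- \frac{1}{672437}\right) = \frac{777091}{672437} \approx 1.1556$)
$z{\left(U,y \right)} = -2 - 10 y$
$\left(z{\left(121,N{\left(-19 \right)} \right)} + X\right) - 2302788 = \left(\left(-2 - 10 \cdot 18 \left(-19\right)\right) + \frac{777091}{672437}\right) - 2302788 = \left(\left(-2 - -3420\right) + \frac{777091}{672437}\right) - 2302788 = \left(\left(-2 + 3420\right) + \frac{777091}{672437}\right) - 2302788 = \left(3418 + \frac{777091}{672437}\right) - 2302788 = \frac{2299166757}{672437} - 2302788 = - \frac{1546180687599}{672437}$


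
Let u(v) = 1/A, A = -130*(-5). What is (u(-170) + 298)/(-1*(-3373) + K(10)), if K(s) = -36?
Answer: 193701/2169050 ≈ 0.089302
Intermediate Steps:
A = 650 (A = -26*(-25) = 650)
u(v) = 1/650
(u(-170) + 298)/(-1*(-3373) + K(10)) = (1/650 + 298)/(-1*(-3373) - 36) = 193701/(650*(3373 - 36)) = (193701/650)/3337 = (193701/650)*(1/3337) = 193701/2169050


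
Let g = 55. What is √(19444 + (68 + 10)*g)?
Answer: √23734 ≈ 154.06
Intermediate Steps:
√(19444 + (68 + 10)*g) = √(19444 + (68 + 10)*55) = √(19444 + 78*55) = √(19444 + 4290) = √23734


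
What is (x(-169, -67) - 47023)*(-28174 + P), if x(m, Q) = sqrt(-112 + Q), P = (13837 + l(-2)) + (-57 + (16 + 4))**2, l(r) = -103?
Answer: 614637633 - 13071*I*sqrt(179) ≈ 6.1464e+8 - 1.7488e+5*I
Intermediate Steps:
P = 15103 (P = (13837 - 103) + (-57 + (16 + 4))**2 = 13734 + (-57 + 20)**2 = 13734 + (-37)**2 = 13734 + 1369 = 15103)
(x(-169, -67) - 47023)*(-28174 + P) = (sqrt(-112 - 67) - 47023)*(-28174 + 15103) = (sqrt(-179) - 47023)*(-13071) = (I*sqrt(179) - 47023)*(-13071) = (-47023 + I*sqrt(179))*(-13071) = 614637633 - 13071*I*sqrt(179)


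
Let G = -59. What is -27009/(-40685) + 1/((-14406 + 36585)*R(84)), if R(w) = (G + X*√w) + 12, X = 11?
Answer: 190612253308/287128602093 + 22*√21/176433945 ≈ 0.66386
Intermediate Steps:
R(w) = -47 + 11*√w (R(w) = (-59 + 11*√w) + 12 = -47 + 11*√w)
-27009/(-40685) + 1/((-14406 + 36585)*R(84)) = -27009/(-40685) + 1/((-14406 + 36585)*(-47 + 11*√84)) = -27009*(-1/40685) + 1/(22179*(-47 + 11*(2*√21))) = 27009/40685 + 1/(22179*(-47 + 22*√21))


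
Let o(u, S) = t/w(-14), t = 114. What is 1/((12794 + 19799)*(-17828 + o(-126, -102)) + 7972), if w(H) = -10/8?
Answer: -5/2920162568 ≈ -1.7122e-9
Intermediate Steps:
w(H) = -5/4 (w(H) = -10*1/8 = -5/4)
o(u, S) = -456/5 (o(u, S) = 114/(-5/4) = 114*(-4/5) = -456/5)
1/((12794 + 19799)*(-17828 + o(-126, -102)) + 7972) = 1/((12794 + 19799)*(-17828 - 456/5) + 7972) = 1/(32593*(-89596/5) + 7972) = 1/(-2920202428/5 + 7972) = 1/(-2920162568/5) = -5/2920162568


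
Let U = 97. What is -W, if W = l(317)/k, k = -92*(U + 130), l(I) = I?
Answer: 317/20884 ≈ 0.015179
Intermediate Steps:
k = -20884 (k = -92*(97 + 130) = -92*227 = -20884)
W = -317/20884 (W = 317/(-20884) = 317*(-1/20884) = -317/20884 ≈ -0.015179)
-W = -1*(-317/20884) = 317/20884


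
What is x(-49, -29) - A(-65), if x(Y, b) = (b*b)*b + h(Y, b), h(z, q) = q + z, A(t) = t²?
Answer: -28692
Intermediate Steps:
x(Y, b) = Y + b + b³ (x(Y, b) = (b*b)*b + (b + Y) = b²*b + (Y + b) = b³ + (Y + b) = Y + b + b³)
x(-49, -29) - A(-65) = (-49 - 29 + (-29)³) - 1*(-65)² = (-49 - 29 - 24389) - 1*4225 = -24467 - 4225 = -28692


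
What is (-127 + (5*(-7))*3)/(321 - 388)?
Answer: 232/67 ≈ 3.4627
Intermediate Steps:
(-127 + (5*(-7))*3)/(321 - 388) = (-127 - 35*3)/(-67) = (-127 - 105)*(-1/67) = -232*(-1/67) = 232/67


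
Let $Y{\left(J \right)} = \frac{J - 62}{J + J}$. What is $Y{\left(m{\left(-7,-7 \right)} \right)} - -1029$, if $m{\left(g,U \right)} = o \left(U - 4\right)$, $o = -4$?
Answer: $\frac{45267}{44} \approx 1028.8$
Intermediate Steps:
$m{\left(g,U \right)} = 16 - 4 U$ ($m{\left(g,U \right)} = - 4 \left(U - 4\right) = - 4 \left(-4 + U\right) = 16 - 4 U$)
$Y{\left(J \right)} = \frac{-62 + J}{2 J}$
$Y{\left(m{\left(-7,-7 \right)} \right)} - -1029 = \frac{-62 + \left(16 - -28\right)}{2 \left(16 - -28\right)} - -1029 = \frac{-62 + \left(16 + 28\right)}{2 \left(16 + 28\right)} + 1029 = \frac{-62 + 44}{2 \cdot 44} + 1029 = \frac{1}{2} \cdot \frac{1}{44} \left(-18\right) + 1029 = - \frac{9}{44} + 1029 = \frac{45267}{44}$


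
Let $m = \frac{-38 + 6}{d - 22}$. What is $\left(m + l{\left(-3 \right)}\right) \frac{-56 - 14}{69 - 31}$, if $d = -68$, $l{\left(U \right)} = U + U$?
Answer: $\frac{1778}{171} \approx 10.398$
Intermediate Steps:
$l{\left(U \right)} = 2 U$
$m = \frac{16}{45}$ ($m = \frac{-38 + 6}{-68 - 22} = - \frac{32}{-90} = \left(-32\right) \left(- \frac{1}{90}\right) = \frac{16}{45} \approx 0.35556$)
$\left(m + l{\left(-3 \right)}\right) \frac{-56 - 14}{69 - 31} = \left(\frac{16}{45} + 2 \left(-3\right)\right) \frac{-56 - 14}{69 - 31} = \left(\frac{16}{45} - 6\right) \left(- \frac{70}{38}\right) = - \frac{254 \left(\left(-70\right) \frac{1}{38}\right)}{45} = \left(- \frac{254}{45}\right) \left(- \frac{35}{19}\right) = \frac{1778}{171}$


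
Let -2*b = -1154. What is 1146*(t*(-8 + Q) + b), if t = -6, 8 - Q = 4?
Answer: 688746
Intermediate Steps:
Q = 4 (Q = 8 - 1*4 = 8 - 4 = 4)
b = 577 (b = -½*(-1154) = 577)
1146*(t*(-8 + Q) + b) = 1146*(-6*(-8 + 4) + 577) = 1146*(-6*(-4) + 577) = 1146*(24 + 577) = 1146*601 = 688746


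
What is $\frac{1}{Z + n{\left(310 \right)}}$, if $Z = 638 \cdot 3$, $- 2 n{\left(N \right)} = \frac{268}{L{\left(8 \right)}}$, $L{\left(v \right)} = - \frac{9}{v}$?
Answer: $\frac{9}{18298} \approx 0.00049186$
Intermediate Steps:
$n{\left(N \right)} = \frac{1072}{9}$ ($n{\left(N \right)} = - \frac{268 \frac{1}{\left(-9\right) \frac{1}{8}}}{2} = - \frac{268 \frac{1}{- \frac{9}{8}}}{2} = - \frac{268 \left(- \frac{8}{9}\right)}{2} = \left(- \frac{1}{2}\right) \left(- \frac{2144}{9}\right) = \frac{1072}{9}$)
$Z = 1914$
$\frac{1}{Z + n{\left(310 \right)}} = \frac{1}{1914 + \frac{1072}{9}} = \frac{1}{\frac{18298}{9}} = \frac{9}{18298}$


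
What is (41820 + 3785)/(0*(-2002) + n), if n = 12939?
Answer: 45605/12939 ≈ 3.5246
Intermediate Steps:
(41820 + 3785)/(0*(-2002) + n) = (41820 + 3785)/(0*(-2002) + 12939) = 45605/(0 + 12939) = 45605/12939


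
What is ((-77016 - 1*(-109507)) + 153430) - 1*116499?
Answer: 69422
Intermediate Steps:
((-77016 - 1*(-109507)) + 153430) - 1*116499 = ((-77016 + 109507) + 153430) - 116499 = (32491 + 153430) - 116499 = 185921 - 116499 = 69422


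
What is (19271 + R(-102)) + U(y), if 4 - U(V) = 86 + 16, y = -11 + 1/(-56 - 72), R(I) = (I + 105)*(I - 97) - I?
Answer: 18678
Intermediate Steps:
R(I) = -I + (-97 + I)*(105 + I) (R(I) = (105 + I)*(-97 + I) - I = (-97 + I)*(105 + I) - I = -I + (-97 + I)*(105 + I))
y = -1409/128 (y = -11 + 1/(-128) = -11 - 1/128 = -1409/128 ≈ -11.008)
U(V) = -98 (U(V) = 4 - (86 + 16) = 4 - 1*102 = 4 - 102 = -98)
(19271 + R(-102)) + U(y) = (19271 + (-10185 + (-102)**2 + 7*(-102))) - 98 = (19271 + (-10185 + 10404 - 714)) - 98 = (19271 - 495) - 98 = 18776 - 98 = 18678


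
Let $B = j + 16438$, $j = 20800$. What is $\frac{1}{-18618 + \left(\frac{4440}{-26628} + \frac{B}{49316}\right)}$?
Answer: $- \frac{54716102}{1018672194935} \approx -5.3713 \cdot 10^{-5}$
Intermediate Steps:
$B = 37238$ ($B = 20800 + 16438 = 37238$)
$\frac{1}{-18618 + \left(\frac{4440}{-26628} + \frac{B}{49316}\right)} = \frac{1}{-18618 + \left(\frac{4440}{-26628} + \frac{37238}{49316}\right)} = \frac{1}{-18618 + \left(4440 \left(- \frac{1}{26628}\right) + 37238 \cdot \frac{1}{49316}\right)} = \frac{1}{-18618 + \left(- \frac{370}{2219} + \frac{18619}{24658}\right)} = \frac{1}{-18618 + \frac{32192101}{54716102}} = \frac{1}{- \frac{1018672194935}{54716102}} = - \frac{54716102}{1018672194935}$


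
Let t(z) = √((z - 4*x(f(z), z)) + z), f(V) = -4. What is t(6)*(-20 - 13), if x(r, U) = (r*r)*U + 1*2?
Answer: -66*I*√95 ≈ -643.29*I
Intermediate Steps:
x(r, U) = 2 + U*r² (x(r, U) = r²*U + 2 = U*r² + 2 = 2 + U*r²)
t(z) = √(-8 - 62*z) (t(z) = √((z - 4*(2 + z*(-4)²)) + z) = √((z - 4*(2 + z*16)) + z) = √((z - 4*(2 + 16*z)) + z) = √((z + (-8 - 64*z)) + z) = √((-8 - 63*z) + z) = √(-8 - 62*z))
t(6)*(-20 - 13) = √(-8 - 62*6)*(-20 - 13) = √(-8 - 372)*(-33) = √(-380)*(-33) = (2*I*√95)*(-33) = -66*I*√95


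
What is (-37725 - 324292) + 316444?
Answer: -45573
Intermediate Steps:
(-37725 - 324292) + 316444 = -362017 + 316444 = -45573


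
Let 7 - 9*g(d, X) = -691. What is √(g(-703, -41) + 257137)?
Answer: √2314931/3 ≈ 507.16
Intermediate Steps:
g(d, X) = 698/9 (g(d, X) = 7/9 - ⅑*(-691) = 7/9 + 691/9 = 698/9)
√(g(-703, -41) + 257137) = √(698/9 + 257137) = √(2314931/9) = √2314931/3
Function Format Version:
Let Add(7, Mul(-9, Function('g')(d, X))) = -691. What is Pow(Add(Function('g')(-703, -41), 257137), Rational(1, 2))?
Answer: Mul(Rational(1, 3), Pow(2314931, Rational(1, 2))) ≈ 507.16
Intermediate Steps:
Function('g')(d, X) = Rational(698, 9) (Function('g')(d, X) = Add(Rational(7, 9), Mul(Rational(-1, 9), -691)) = Add(Rational(7, 9), Rational(691, 9)) = Rational(698, 9))
Pow(Add(Function('g')(-703, -41), 257137), Rational(1, 2)) = Pow(Add(Rational(698, 9), 257137), Rational(1, 2)) = Pow(Rational(2314931, 9), Rational(1, 2)) = Mul(Rational(1, 3), Pow(2314931, Rational(1, 2)))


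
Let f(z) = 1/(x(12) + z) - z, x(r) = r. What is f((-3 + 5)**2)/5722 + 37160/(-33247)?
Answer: -3404166881/3043829344 ≈ -1.1184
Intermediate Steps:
f(z) = 1/(12 + z) - z
f((-3 + 5)**2)/5722 + 37160/(-33247) = ((1 - ((-3 + 5)**2)**2 - 12*(-3 + 5)**2)/(12 + (-3 + 5)**2))/5722 + 37160/(-33247) = ((1 - (2**2)**2 - 12*2**2)/(12 + 2**2))*(1/5722) + 37160*(-1/33247) = ((1 - 1*4**2 - 12*4)/(12 + 4))*(1/5722) - 37160/33247 = ((1 - 1*16 - 48)/16)*(1/5722) - 37160/33247 = ((1 - 16 - 48)/16)*(1/5722) - 37160/33247 = ((1/16)*(-63))*(1/5722) - 37160/33247 = -63/16*1/5722 - 37160/33247 = -63/91552 - 37160/33247 = -3404166881/3043829344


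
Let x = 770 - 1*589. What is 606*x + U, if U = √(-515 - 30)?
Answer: 109686 + I*√545 ≈ 1.0969e+5 + 23.345*I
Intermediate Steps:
x = 181 (x = 770 - 589 = 181)
U = I*√545 (U = √(-545) = I*√545 ≈ 23.345*I)
606*x + U = 606*181 + I*√545 = 109686 + I*√545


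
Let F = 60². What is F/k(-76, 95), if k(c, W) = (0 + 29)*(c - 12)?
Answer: -450/319 ≈ -1.4107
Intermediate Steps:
k(c, W) = -348 + 29*c (k(c, W) = 29*(-12 + c) = -348 + 29*c)
F = 3600
F/k(-76, 95) = 3600/(-348 + 29*(-76)) = 3600/(-348 - 2204) = 3600/(-2552) = 3600*(-1/2552) = -450/319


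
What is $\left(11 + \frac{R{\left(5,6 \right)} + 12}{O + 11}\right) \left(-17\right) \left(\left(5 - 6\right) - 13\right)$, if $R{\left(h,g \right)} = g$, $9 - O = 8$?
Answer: $2975$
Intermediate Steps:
$O = 1$ ($O = 9 - 8 = 1$)
$\left(11 + \frac{R{\left(5,6 \right)} + 12}{O + 11}\right) \left(-17\right) \left(\left(5 - 6\right) - 13\right) = \left(11 + \frac{6 + 12}{1 + 11}\right) \left(-17\right) \left(\left(5 - 6\right) - 13\right) = \left(11 + \frac{18}{12}\right) \left(-17\right) \left(-1 - 13\right) = \left(11 + 18 \cdot \frac{1}{12}\right) \left(-17\right) \left(-14\right) = \left(11 + \frac{3}{2}\right) \left(-17\right) \left(-14\right) = \frac{25}{2} \left(-17\right) \left(-14\right) = \left(- \frac{425}{2}\right) \left(-14\right) = 2975$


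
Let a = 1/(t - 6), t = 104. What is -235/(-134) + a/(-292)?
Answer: 3362313/1917272 ≈ 1.7537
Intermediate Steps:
a = 1/98 (a = 1/(104 - 6) = 1/98 ≈ 0.010204)
-235/(-134) + a/(-292) = -235/(-134) + (1/98)/(-292) = -235*(-1/134) + (1/98)*(-1/292) = 235/134 - 1/28616 = 3362313/1917272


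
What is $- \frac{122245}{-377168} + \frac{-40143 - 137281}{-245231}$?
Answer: $\frac{96896918827}{92493285808} \approx 1.0476$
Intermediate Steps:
$- \frac{122245}{-377168} + \frac{-40143 - 137281}{-245231} = \left(-122245\right) \left(- \frac{1}{377168}\right) + \left(-40143 - 137281\right) \left(- \frac{1}{245231}\right) = \frac{122245}{377168} - - \frac{177424}{245231} = \frac{122245}{377168} + \frac{177424}{245231} = \frac{96896918827}{92493285808}$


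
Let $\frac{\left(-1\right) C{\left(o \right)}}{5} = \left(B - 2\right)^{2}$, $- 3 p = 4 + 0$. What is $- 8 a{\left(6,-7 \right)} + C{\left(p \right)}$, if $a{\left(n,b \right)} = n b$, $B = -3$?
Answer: $211$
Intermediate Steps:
$a{\left(n,b \right)} = b n$
$p = - \frac{4}{3}$ ($p = - \frac{4 + 0}{3} = \left(- \frac{1}{3}\right) 4 = - \frac{4}{3} \approx -1.3333$)
$C{\left(o \right)} = -125$ ($C{\left(o \right)} = - 5 \left(-3 - 2\right)^{2} = - 5 \left(-5\right)^{2} = \left(-5\right) 25 = -125$)
$- 8 a{\left(6,-7 \right)} + C{\left(p \right)} = - 8 \left(\left(-7\right) 6\right) - 125 = \left(-8\right) \left(-42\right) - 125 = 336 - 125 = 211$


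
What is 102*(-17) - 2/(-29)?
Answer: -50284/29 ≈ -1733.9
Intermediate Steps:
102*(-17) - 2/(-29) = -1734 - 2*(-1)/29 = -1734 - 2*(-1/29) = -1734 + 2/29 = -50284/29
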